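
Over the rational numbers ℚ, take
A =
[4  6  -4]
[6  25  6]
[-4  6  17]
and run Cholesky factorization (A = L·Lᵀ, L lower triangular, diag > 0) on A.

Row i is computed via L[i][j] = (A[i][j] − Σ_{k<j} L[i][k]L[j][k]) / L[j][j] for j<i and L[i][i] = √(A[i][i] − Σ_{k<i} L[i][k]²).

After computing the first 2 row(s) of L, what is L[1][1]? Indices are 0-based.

Step 1: L[0][0] = √(4) = 2.
  L[1][0] = (6) / L[0][0] = 3.
Step 2: L[1][1] = √(16) = 4.

L[1][1] = 4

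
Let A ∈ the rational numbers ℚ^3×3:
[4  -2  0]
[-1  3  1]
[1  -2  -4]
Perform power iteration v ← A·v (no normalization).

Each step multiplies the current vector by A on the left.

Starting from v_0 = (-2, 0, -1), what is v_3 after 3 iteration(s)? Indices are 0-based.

v_0 = (-2, 0, -1).
v_1 = A·v_0 = (-8, 1, 2).
v_2 = A·v_1 = (-34, 13, -18).
v_3 = A·v_2 = (-162, 55, 12).

v_3 = (-162, 55, 12)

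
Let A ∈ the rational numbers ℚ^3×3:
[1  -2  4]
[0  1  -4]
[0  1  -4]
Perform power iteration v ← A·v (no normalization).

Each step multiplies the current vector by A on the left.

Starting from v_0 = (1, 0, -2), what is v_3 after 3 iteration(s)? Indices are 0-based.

v_3 = (-39, 72, 72)

v_0 = (1, 0, -2).
v_1 = A·v_0 = (-7, 8, 8).
v_2 = A·v_1 = (9, -24, -24).
v_3 = A·v_2 = (-39, 72, 72).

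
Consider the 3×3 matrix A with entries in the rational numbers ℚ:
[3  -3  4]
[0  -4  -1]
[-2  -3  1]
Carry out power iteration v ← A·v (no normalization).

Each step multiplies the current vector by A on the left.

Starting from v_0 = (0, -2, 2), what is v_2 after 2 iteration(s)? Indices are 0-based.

v_0 = (0, -2, 2).
v_1 = A·v_0 = (14, 6, 8).
v_2 = A·v_1 = (56, -32, -38).

v_2 = (56, -32, -38)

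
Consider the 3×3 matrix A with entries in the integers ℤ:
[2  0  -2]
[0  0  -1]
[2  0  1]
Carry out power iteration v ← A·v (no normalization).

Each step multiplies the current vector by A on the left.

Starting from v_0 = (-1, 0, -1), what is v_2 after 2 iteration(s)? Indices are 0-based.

v_2 = (6, 3, -3)

v_0 = (-1, 0, -1).
v_1 = A·v_0 = (0, 1, -3).
v_2 = A·v_1 = (6, 3, -3).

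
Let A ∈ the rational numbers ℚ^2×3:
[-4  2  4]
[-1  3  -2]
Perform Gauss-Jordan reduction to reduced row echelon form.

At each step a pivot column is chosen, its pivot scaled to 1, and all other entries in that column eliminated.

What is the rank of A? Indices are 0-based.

rank = 2

[1] R0 /= -4  ⇒  (1, -1/2, -1)
     R1 -= -1·R0  ⇒  (0, 5/2, -3)
[2] R1 /= 5/2  ⇒  (0, 1, -6/5)
     R0 -= -1/2·R1  ⇒  (1, 0, -8/5)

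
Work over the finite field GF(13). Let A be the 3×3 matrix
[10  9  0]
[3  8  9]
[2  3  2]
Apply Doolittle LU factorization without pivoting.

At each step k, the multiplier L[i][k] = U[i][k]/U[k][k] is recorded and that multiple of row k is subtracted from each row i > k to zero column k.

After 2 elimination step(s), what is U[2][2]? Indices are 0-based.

U[2][2] = 11

[col 0] pivot 10
  R1 -= 12*R0 → (0, 4, 9)  (L[1][0] := 12)
  R2 -= 8*R0 → (0, 9, 2)  (L[2][0] := 8)
[col 1] pivot 4
  R2 -= 12*R1 → (0, 0, 11)  (L[2][1] := 12)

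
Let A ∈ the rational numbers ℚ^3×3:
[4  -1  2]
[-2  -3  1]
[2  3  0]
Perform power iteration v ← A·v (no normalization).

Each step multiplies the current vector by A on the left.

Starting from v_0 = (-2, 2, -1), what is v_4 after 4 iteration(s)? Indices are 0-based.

v_0 = (-2, 2, -1).
v_1 = A·v_0 = (-12, -3, 2).
v_2 = A·v_1 = (-41, 35, -33).
v_3 = A·v_2 = (-265, -56, 23).
v_4 = A·v_3 = (-958, 721, -698).

v_4 = (-958, 721, -698)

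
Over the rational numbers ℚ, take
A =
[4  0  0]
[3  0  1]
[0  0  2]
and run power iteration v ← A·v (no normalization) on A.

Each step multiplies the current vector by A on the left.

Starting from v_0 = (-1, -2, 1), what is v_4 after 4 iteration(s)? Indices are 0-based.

v_0 = (-1, -2, 1).
v_1 = A·v_0 = (-4, -2, 2).
v_2 = A·v_1 = (-16, -10, 4).
v_3 = A·v_2 = (-64, -44, 8).
v_4 = A·v_3 = (-256, -184, 16).

v_4 = (-256, -184, 16)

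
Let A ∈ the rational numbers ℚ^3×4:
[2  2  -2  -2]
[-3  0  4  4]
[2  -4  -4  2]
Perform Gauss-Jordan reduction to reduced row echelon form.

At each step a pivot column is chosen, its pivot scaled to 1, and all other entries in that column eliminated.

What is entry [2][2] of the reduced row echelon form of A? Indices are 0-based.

[1] R0 /= 2  ⇒  (1, 1, -1, -1)
     R1 -= -3·R0  ⇒  (0, 3, 1, 1)
     R2 -= 2·R0  ⇒  (0, -6, -2, 4)
[2] R1 /= 3  ⇒  (0, 1, 1/3, 1/3)
     R0 -= 1·R1  ⇒  (1, 0, -4/3, -4/3)
     R2 -= -6·R1  ⇒  (0, 0, 0, 6)
column 2 empty below row 2
[3] R2 /= 6  ⇒  (0, 0, 0, 1)
     R0 -= -4/3·R2  ⇒  (1, 0, -4/3, 0)
     R1 -= 1/3·R2  ⇒  (0, 1, 1/3, 0)

M[2][2] = 0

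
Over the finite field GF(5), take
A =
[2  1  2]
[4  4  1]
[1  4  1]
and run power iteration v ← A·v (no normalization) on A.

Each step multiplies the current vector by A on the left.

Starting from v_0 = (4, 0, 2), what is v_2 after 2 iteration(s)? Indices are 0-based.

v_0 = (4, 0, 2).
v_1 = A·v_0 = (2, 3, 1).
v_2 = A·v_1 = (4, 1, 0).

v_2 = (4, 1, 0)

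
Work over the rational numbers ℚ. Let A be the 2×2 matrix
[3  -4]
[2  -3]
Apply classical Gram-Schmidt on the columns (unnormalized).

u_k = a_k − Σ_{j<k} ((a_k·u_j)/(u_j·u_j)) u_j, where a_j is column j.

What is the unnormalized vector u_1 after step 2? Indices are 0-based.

Step 1: u_0 = a_0 = (3, 2).
Step 2: u_1 = a_1 − (-18/13)·u_0 = (2/13, -3/13).

u_1 = (2/13, -3/13)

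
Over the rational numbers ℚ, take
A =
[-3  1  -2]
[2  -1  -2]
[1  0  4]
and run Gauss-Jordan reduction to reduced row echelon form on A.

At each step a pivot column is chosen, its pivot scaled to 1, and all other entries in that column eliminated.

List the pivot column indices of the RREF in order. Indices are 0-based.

pivot(0,0)=-3: scale R0 → (1, -1/3, 2/3)
  clear (1,0): R1 −= (2)R0 → (0, -1/3, -10/3)
  clear (2,0): R2 −= (1)R0 → (0, 1/3, 10/3)
pivot(1,1)=-1/3: scale R1 → (0, 1, 10)
  clear (0,1): R0 −= (-1/3)R1 → (1, 0, 4)
  clear (2,1): R2 −= (1/3)R1 → (0, 0, 0)
col 2: no nonzero at/below row 2; advance.

pivot columns: 0, 1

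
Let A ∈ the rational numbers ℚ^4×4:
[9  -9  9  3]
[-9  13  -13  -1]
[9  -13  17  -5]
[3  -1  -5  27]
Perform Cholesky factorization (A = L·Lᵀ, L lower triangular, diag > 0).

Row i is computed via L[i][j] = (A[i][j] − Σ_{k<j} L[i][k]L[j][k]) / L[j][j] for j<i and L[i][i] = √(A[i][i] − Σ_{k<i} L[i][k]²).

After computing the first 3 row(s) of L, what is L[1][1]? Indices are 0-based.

Step 1: L[0][0] = √(9) = 3.
  L[1][0] = (-9) / L[0][0] = -3.
Step 2: L[1][1] = √(4) = 2.
  L[2][0] = (9) / L[0][0] = 3.
  L[2][1] = (-4) / L[1][1] = -2.
Step 3: L[2][2] = √(4) = 2.

L[1][1] = 2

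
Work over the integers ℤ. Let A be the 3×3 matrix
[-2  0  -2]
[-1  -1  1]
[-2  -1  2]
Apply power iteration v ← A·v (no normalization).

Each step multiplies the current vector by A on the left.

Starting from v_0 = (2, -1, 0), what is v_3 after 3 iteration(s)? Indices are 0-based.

v_3 = (-34, -13, -24)

v_0 = (2, -1, 0).
v_1 = A·v_0 = (-4, -1, -3).
v_2 = A·v_1 = (14, 2, 3).
v_3 = A·v_2 = (-34, -13, -24).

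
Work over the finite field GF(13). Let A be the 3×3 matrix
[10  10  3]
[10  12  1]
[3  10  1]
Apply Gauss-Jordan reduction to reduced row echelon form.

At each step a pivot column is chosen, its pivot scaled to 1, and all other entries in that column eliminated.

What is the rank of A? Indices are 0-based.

rank = 3

step 1: normalize row 0 (÷10) = (1, 1, 12)
  row 1: subtract 10×row0 = (0, 2, 11)
  row 2: subtract 3×row0 = (0, 7, 4)
step 2: normalize row 1 (÷2) = (0, 1, 12)
  row 0: subtract 1×row1 = (1, 0, 0)
  row 2: subtract 7×row1 = (0, 0, 11)
step 3: normalize row 2 (÷11) = (0, 0, 1)
  row 1: subtract 12×row2 = (0, 1, 0)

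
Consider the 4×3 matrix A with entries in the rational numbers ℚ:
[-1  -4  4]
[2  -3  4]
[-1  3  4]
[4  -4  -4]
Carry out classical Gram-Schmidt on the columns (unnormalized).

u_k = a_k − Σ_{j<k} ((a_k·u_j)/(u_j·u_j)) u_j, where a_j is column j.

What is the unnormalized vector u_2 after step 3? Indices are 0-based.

Step 1: u_0 = a_0 = (-1, 2, -1, 4).
Step 2: u_1 = a_1 − (-21/22)·u_0 = (-109/22, -12/11, 45/22, -2/11).
Step 3: u_2 = a_2 − (-8/11)·u_0 − (-336/659)·u_1 = (492/659, 3228/659, 2844/659, -780/659).

u_2 = (492/659, 3228/659, 2844/659, -780/659)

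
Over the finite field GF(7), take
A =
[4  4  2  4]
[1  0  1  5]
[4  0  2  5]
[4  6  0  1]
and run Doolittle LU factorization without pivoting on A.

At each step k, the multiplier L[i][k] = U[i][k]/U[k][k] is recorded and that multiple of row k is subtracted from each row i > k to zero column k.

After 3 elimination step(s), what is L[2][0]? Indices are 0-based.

[col 0] pivot 4
  R1 -= 2*R0 → (0, 6, 4, 4)  (L[1][0] := 2)
  R2 -= 1*R0 → (0, 3, 0, 1)  (L[2][0] := 1)
  R3 -= 1*R0 → (0, 2, 5, 4)  (L[3][0] := 1)
[col 1] pivot 6
  R2 -= 4*R1 → (0, 0, 5, 6)  (L[2][1] := 4)
  R3 -= 5*R1 → (0, 0, 6, 5)  (L[3][1] := 5)
[col 2] pivot 5
  R3 -= 4*R2 → (0, 0, 0, 2)  (L[3][2] := 4)

L[2][0] = 1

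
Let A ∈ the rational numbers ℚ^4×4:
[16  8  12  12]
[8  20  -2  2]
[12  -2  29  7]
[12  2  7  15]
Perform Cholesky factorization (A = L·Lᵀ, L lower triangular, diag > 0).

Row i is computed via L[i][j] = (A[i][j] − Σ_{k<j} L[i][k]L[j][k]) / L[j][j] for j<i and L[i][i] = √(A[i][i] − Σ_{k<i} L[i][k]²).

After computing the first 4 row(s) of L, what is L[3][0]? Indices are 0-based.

Step 1: L[0][0] = √(16) = 4.
  L[1][0] = (8) / L[0][0] = 2.
Step 2: L[1][1] = √(16) = 4.
  L[2][0] = (12) / L[0][0] = 3.
  L[2][1] = (-8) / L[1][1] = -2.
Step 3: L[2][2] = √(16) = 4.
  L[3][0] = (12) / L[0][0] = 3.
  L[3][1] = (-4) / L[1][1] = -1.
  L[3][2] = (-4) / L[2][2] = -1.
Step 4: L[3][3] = √(4) = 2.

L[3][0] = 3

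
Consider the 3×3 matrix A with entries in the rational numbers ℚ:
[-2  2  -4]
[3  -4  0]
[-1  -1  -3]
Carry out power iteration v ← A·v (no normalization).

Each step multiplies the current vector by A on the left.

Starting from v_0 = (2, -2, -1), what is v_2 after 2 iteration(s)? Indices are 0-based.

v_2 = (24, -68, -19)

v_0 = (2, -2, -1).
v_1 = A·v_0 = (-4, 14, 3).
v_2 = A·v_1 = (24, -68, -19).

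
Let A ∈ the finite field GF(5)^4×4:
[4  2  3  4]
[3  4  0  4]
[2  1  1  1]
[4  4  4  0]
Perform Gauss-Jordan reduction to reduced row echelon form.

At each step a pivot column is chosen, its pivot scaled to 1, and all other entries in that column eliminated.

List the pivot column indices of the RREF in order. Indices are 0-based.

step 1: normalize row 0 (÷4) = (1, 3, 2, 1)
  row 1: subtract 3×row0 = (0, 0, 4, 1)
  row 2: subtract 2×row0 = (0, 0, 2, 4)
  row 3: subtract 4×row0 = (0, 2, 1, 1)
step 2: exchange rows 1,3
step 2: normalize row 1 (÷2) = (0, 1, 3, 3)
  row 0: subtract 3×row1 = (1, 0, 3, 2)
step 3: normalize row 2 (÷2) = (0, 0, 1, 2)
  row 0: subtract 3×row2 = (1, 0, 0, 1)
  row 1: subtract 3×row2 = (0, 1, 0, 2)
  row 3: subtract 4×row2 = (0, 0, 0, 3)
step 4: normalize row 3 (÷3) = (0, 0, 0, 1)
  row 0: subtract 1×row3 = (1, 0, 0, 0)
  row 1: subtract 2×row3 = (0, 1, 0, 0)
  row 2: subtract 2×row3 = (0, 0, 1, 0)

pivot columns: 0, 1, 2, 3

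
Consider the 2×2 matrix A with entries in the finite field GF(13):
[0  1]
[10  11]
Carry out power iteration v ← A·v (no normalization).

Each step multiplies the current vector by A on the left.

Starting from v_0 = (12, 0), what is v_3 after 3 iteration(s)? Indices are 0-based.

v_3 = (7, 3)

v_0 = (12, 0).
v_1 = A·v_0 = (0, 3).
v_2 = A·v_1 = (3, 7).
v_3 = A·v_2 = (7, 3).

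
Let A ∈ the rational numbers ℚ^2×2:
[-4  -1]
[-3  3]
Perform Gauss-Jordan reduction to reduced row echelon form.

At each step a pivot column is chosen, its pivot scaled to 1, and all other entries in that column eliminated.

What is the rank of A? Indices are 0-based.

rank = 2

[1] R0 /= -4  ⇒  (1, 1/4)
     R1 -= -3·R0  ⇒  (0, 15/4)
[2] R1 /= 15/4  ⇒  (0, 1)
     R0 -= 1/4·R1  ⇒  (1, 0)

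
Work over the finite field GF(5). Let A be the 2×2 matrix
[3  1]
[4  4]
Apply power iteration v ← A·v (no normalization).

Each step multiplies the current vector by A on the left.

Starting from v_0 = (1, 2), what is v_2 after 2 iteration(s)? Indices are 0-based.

v_2 = (2, 3)

v_0 = (1, 2).
v_1 = A·v_0 = (0, 2).
v_2 = A·v_1 = (2, 3).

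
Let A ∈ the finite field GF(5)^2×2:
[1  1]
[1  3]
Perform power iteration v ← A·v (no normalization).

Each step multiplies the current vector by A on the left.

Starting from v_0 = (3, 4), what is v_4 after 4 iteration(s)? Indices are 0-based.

v_4 = (2, 3)

v_0 = (3, 4).
v_1 = A·v_0 = (2, 0).
v_2 = A·v_1 = (2, 2).
v_3 = A·v_2 = (4, 3).
v_4 = A·v_3 = (2, 3).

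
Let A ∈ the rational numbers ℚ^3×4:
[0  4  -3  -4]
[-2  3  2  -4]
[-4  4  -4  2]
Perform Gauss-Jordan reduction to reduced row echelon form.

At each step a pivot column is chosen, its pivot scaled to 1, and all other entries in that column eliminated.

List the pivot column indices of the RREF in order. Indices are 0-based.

[1] R0 <-> R1
[1] R0 /= -2  ⇒  (1, -3/2, -1, 2)
     R2 -= -4·R0  ⇒  (0, -2, -8, 10)
[2] R1 /= 4  ⇒  (0, 1, -3/4, -1)
     R0 -= -3/2·R1  ⇒  (1, 0, -17/8, 1/2)
     R2 -= -2·R1  ⇒  (0, 0, -19/2, 8)
[3] R2 /= -19/2  ⇒  (0, 0, 1, -16/19)
     R0 -= -17/8·R2  ⇒  (1, 0, 0, -49/38)
     R1 -= -3/4·R2  ⇒  (0, 1, 0, -31/19)

pivot columns: 0, 1, 2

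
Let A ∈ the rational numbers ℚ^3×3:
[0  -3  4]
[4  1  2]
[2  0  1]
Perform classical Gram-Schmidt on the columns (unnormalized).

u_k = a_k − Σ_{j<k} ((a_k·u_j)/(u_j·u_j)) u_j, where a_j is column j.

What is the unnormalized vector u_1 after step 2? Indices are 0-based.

u_1 = (-3, 1/5, -2/5)

Step 1: u_0 = a_0 = (0, 4, 2).
Step 2: u_1 = a_1 − (1/5)·u_0 = (-3, 1/5, -2/5).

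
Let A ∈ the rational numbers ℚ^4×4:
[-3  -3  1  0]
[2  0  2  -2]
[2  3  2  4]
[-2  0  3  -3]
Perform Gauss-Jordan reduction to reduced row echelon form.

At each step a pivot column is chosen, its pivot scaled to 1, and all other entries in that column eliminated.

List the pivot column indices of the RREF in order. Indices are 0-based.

pivot columns: 0, 1, 2, 3

[1] R0 /= -3  ⇒  (1, 1, -1/3, 0)
     R1 -= 2·R0  ⇒  (0, -2, 8/3, -2)
     R2 -= 2·R0  ⇒  (0, 1, 8/3, 4)
     R3 -= -2·R0  ⇒  (0, 2, 7/3, -3)
[2] R1 /= -2  ⇒  (0, 1, -4/3, 1)
     R0 -= 1·R1  ⇒  (1, 0, 1, -1)
     R2 -= 1·R1  ⇒  (0, 0, 4, 3)
     R3 -= 2·R1  ⇒  (0, 0, 5, -5)
[3] R2 /= 4  ⇒  (0, 0, 1, 3/4)
     R0 -= 1·R2  ⇒  (1, 0, 0, -7/4)
     R1 -= -4/3·R2  ⇒  (0, 1, 0, 2)
     R3 -= 5·R2  ⇒  (0, 0, 0, -35/4)
[4] R3 /= -35/4  ⇒  (0, 0, 0, 1)
     R0 -= -7/4·R3  ⇒  (1, 0, 0, 0)
     R1 -= 2·R3  ⇒  (0, 1, 0, 0)
     R2 -= 3/4·R3  ⇒  (0, 0, 1, 0)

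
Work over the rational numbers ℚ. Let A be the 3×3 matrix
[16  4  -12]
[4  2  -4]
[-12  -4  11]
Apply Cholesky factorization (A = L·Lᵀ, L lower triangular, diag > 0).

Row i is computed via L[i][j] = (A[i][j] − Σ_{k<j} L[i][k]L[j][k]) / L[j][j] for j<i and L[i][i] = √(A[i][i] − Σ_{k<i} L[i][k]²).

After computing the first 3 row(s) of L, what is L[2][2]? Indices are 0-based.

L[2][2] = 1

Step 1: L[0][0] = √(16) = 4.
  L[1][0] = (4) / L[0][0] = 1.
Step 2: L[1][1] = √(1) = 1.
  L[2][0] = (-12) / L[0][0] = -3.
  L[2][1] = (-1) / L[1][1] = -1.
Step 3: L[2][2] = √(1) = 1.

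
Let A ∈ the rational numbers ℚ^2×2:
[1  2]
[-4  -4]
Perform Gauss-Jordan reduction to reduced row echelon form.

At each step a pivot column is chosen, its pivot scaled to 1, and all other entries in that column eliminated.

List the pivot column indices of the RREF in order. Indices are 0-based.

pivot columns: 0, 1

step 1: normalize row 0 (÷1) = (1, 2)
  row 1: subtract -4×row0 = (0, 4)
step 2: normalize row 1 (÷4) = (0, 1)
  row 0: subtract 2×row1 = (1, 0)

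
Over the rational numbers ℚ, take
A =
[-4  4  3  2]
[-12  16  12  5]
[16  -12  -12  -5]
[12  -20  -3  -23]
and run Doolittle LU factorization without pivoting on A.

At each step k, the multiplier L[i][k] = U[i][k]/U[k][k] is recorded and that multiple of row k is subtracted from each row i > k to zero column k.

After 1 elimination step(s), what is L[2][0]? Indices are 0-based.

k=0: U[0][0]=-4
  eliminate (1,0): mult=3, new row 1: (0, 4, 3, -1); set L[1][0]=3
  eliminate (2,0): mult=-4, new row 2: (0, 4, 0, 3); set L[2][0]=-4
  eliminate (3,0): mult=-3, new row 3: (0, -8, 6, -17); set L[3][0]=-3

L[2][0] = -4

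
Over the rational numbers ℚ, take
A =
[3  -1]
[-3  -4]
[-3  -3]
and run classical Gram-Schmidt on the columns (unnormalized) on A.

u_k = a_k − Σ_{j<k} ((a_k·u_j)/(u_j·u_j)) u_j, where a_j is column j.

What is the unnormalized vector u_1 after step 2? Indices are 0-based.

u_1 = (-3, -2, -1)

Step 1: u_0 = a_0 = (3, -3, -3).
Step 2: u_1 = a_1 − (2/3)·u_0 = (-3, -2, -1).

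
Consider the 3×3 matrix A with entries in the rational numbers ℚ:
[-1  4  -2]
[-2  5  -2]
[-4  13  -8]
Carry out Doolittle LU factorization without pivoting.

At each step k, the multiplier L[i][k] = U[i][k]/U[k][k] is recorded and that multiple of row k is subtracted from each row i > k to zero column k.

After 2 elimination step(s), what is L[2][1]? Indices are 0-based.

k=0: U[0][0]=-1
  eliminate (1,0): mult=2, new row 1: (0, -3, 2); set L[1][0]=2
  eliminate (2,0): mult=4, new row 2: (0, -3, 0); set L[2][0]=4
k=1: U[1][1]=-3
  eliminate (2,1): mult=1, new row 2: (0, 0, -2); set L[2][1]=1

L[2][1] = 1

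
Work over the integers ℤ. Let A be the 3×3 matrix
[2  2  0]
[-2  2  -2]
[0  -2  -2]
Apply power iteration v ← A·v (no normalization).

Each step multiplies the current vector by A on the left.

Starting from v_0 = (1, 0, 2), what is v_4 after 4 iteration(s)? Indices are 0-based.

v_0 = (1, 0, 2).
v_1 = A·v_0 = (2, -6, -4).
v_2 = A·v_1 = (-8, -8, 20).
v_3 = A·v_2 = (-32, -40, -24).
v_4 = A·v_3 = (-144, 32, 128).

v_4 = (-144, 32, 128)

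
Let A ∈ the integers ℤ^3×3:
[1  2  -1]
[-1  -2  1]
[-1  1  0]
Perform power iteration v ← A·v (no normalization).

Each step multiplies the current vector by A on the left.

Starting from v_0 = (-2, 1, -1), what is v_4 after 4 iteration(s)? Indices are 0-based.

v_4 = (-14, 14, -12)

v_0 = (-2, 1, -1).
v_1 = A·v_0 = (1, -1, 3).
v_2 = A·v_1 = (-4, 4, -2).
v_3 = A·v_2 = (6, -6, 8).
v_4 = A·v_3 = (-14, 14, -12).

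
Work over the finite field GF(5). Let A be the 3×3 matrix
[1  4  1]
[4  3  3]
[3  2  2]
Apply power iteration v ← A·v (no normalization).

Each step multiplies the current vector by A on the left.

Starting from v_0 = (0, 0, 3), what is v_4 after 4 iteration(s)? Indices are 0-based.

v_4 = (1, 3, 1)

v_0 = (0, 0, 3).
v_1 = A·v_0 = (3, 4, 1).
v_2 = A·v_1 = (0, 2, 4).
v_3 = A·v_2 = (2, 3, 2).
v_4 = A·v_3 = (1, 3, 1).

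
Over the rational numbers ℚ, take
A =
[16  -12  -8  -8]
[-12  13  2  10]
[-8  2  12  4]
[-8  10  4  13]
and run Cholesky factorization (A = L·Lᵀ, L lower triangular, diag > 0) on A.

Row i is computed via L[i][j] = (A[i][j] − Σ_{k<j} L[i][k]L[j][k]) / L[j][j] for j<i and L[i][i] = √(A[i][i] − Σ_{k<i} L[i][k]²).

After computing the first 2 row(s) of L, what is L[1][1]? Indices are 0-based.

L[1][1] = 2

Step 1: L[0][0] = √(16) = 4.
  L[1][0] = (-12) / L[0][0] = -3.
Step 2: L[1][1] = √(4) = 2.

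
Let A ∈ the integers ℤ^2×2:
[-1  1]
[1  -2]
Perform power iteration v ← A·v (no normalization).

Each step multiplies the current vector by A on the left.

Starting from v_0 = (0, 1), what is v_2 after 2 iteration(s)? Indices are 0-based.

v_2 = (-3, 5)

v_0 = (0, 1).
v_1 = A·v_0 = (1, -2).
v_2 = A·v_1 = (-3, 5).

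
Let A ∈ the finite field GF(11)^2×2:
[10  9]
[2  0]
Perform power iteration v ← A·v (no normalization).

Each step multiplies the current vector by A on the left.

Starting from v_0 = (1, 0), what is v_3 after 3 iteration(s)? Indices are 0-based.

v_3 = (7, 5)

v_0 = (1, 0).
v_1 = A·v_0 = (10, 2).
v_2 = A·v_1 = (8, 9).
v_3 = A·v_2 = (7, 5).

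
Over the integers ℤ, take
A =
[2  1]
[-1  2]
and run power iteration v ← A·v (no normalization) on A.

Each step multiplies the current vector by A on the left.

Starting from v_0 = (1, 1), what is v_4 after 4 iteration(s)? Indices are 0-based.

v_0 = (1, 1).
v_1 = A·v_0 = (3, 1).
v_2 = A·v_1 = (7, -1).
v_3 = A·v_2 = (13, -9).
v_4 = A·v_3 = (17, -31).

v_4 = (17, -31)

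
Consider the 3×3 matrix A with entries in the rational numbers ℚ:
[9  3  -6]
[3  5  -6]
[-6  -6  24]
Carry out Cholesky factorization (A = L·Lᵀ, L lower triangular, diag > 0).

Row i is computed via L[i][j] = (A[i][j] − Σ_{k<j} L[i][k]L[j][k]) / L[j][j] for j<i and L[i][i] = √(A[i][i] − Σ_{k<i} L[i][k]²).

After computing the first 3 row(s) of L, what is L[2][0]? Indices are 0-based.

Step 1: L[0][0] = √(9) = 3.
  L[1][0] = (3) / L[0][0] = 1.
Step 2: L[1][1] = √(4) = 2.
  L[2][0] = (-6) / L[0][0] = -2.
  L[2][1] = (-4) / L[1][1] = -2.
Step 3: L[2][2] = √(16) = 4.

L[2][0] = -2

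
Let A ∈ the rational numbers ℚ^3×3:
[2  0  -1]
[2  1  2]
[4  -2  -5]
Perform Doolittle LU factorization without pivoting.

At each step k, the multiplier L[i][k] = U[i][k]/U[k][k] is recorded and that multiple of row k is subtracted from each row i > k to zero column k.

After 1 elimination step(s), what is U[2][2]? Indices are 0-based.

U[2][2] = -3

Step 1: pivot at (0,0) is 2.
  row1 ← row1 − (1)·row0  ⇒  L[1][0]=1, U row1=(0, 1, 3)
  row2 ← row2 − (2)·row0  ⇒  L[2][0]=2, U row2=(0, -2, -3)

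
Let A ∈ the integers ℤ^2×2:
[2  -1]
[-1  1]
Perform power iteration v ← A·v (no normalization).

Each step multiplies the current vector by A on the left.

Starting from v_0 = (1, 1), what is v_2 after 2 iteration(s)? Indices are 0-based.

v_0 = (1, 1).
v_1 = A·v_0 = (1, 0).
v_2 = A·v_1 = (2, -1).

v_2 = (2, -1)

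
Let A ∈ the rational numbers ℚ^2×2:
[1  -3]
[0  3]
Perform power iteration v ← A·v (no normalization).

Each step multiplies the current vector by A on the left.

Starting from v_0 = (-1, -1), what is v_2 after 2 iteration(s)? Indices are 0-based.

v_0 = (-1, -1).
v_1 = A·v_0 = (2, -3).
v_2 = A·v_1 = (11, -9).

v_2 = (11, -9)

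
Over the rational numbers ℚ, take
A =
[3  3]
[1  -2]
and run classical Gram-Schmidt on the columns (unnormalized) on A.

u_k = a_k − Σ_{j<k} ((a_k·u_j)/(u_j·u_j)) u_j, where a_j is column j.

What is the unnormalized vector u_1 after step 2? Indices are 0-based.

Step 1: u_0 = a_0 = (3, 1).
Step 2: u_1 = a_1 − (7/10)·u_0 = (9/10, -27/10).

u_1 = (9/10, -27/10)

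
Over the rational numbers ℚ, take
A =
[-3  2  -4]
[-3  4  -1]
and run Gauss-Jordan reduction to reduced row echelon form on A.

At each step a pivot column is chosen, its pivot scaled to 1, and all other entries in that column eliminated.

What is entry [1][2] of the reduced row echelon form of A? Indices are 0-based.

[1] R0 /= -3  ⇒  (1, -2/3, 4/3)
     R1 -= -3·R0  ⇒  (0, 2, 3)
[2] R1 /= 2  ⇒  (0, 1, 3/2)
     R0 -= -2/3·R1  ⇒  (1, 0, 7/3)

M[1][2] = 3/2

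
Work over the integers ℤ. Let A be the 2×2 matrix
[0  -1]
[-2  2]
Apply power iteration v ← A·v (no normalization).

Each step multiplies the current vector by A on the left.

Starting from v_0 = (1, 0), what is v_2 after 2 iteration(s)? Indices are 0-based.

v_2 = (2, -4)

v_0 = (1, 0).
v_1 = A·v_0 = (0, -2).
v_2 = A·v_1 = (2, -4).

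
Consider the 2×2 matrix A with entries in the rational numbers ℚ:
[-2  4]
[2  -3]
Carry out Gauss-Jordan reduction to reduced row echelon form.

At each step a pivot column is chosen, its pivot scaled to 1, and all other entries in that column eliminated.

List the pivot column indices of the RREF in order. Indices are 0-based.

[1] R0 /= -2  ⇒  (1, -2)
     R1 -= 2·R0  ⇒  (0, 1)
[2] R1 /= 1  ⇒  (0, 1)
     R0 -= -2·R1  ⇒  (1, 0)

pivot columns: 0, 1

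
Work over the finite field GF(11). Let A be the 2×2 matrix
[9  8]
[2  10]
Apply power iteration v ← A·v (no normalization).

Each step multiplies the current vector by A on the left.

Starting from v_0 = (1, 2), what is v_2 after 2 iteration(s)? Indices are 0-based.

v_0 = (1, 2).
v_1 = A·v_0 = (3, 0).
v_2 = A·v_1 = (5, 6).

v_2 = (5, 6)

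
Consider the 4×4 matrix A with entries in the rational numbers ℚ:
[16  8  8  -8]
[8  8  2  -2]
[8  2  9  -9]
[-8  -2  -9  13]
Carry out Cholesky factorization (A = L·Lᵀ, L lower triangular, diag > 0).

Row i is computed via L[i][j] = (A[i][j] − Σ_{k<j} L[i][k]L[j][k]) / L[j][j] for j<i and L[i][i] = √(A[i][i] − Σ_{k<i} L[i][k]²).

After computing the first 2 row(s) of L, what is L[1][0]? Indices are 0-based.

Step 1: L[0][0] = √(16) = 4.
  L[1][0] = (8) / L[0][0] = 2.
Step 2: L[1][1] = √(4) = 2.

L[1][0] = 2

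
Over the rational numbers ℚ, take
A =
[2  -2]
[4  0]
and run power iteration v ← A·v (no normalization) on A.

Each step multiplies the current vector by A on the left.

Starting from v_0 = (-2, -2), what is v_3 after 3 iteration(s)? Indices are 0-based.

v_3 = (32, 64)

v_0 = (-2, -2).
v_1 = A·v_0 = (0, -8).
v_2 = A·v_1 = (16, 0).
v_3 = A·v_2 = (32, 64).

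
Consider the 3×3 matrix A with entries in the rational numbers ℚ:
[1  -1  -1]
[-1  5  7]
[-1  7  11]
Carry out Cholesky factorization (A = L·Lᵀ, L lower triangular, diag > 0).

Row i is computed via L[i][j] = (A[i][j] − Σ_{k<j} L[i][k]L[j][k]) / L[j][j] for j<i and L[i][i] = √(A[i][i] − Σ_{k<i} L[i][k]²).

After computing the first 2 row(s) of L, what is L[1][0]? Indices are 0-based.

Step 1: L[0][0] = √(1) = 1.
  L[1][0] = (-1) / L[0][0] = -1.
Step 2: L[1][1] = √(4) = 2.

L[1][0] = -1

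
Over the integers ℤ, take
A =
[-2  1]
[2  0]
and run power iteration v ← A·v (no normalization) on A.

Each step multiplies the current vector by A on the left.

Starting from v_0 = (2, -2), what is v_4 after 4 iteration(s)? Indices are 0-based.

v_4 = (120, -88)

v_0 = (2, -2).
v_1 = A·v_0 = (-6, 4).
v_2 = A·v_1 = (16, -12).
v_3 = A·v_2 = (-44, 32).
v_4 = A·v_3 = (120, -88).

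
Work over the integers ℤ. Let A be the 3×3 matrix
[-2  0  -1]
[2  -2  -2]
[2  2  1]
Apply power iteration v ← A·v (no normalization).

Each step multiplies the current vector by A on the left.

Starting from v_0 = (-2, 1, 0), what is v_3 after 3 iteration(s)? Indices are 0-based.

v_3 = (18, -48, 30)

v_0 = (-2, 1, 0).
v_1 = A·v_0 = (4, -6, -2).
v_2 = A·v_1 = (-6, 24, -6).
v_3 = A·v_2 = (18, -48, 30).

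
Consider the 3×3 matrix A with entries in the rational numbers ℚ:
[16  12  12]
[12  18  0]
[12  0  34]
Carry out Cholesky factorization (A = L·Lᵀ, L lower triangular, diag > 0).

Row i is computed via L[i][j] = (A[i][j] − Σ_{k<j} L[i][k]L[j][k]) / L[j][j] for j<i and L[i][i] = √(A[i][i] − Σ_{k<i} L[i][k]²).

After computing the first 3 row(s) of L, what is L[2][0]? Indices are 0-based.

L[2][0] = 3

Step 1: L[0][0] = √(16) = 4.
  L[1][0] = (12) / L[0][0] = 3.
Step 2: L[1][1] = √(9) = 3.
  L[2][0] = (12) / L[0][0] = 3.
  L[2][1] = (-9) / L[1][1] = -3.
Step 3: L[2][2] = √(16) = 4.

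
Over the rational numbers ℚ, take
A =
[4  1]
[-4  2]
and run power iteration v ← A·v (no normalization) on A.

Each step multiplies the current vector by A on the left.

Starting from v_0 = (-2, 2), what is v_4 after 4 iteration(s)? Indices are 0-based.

v_0 = (-2, 2).
v_1 = A·v_0 = (-6, 12).
v_2 = A·v_1 = (-12, 48).
v_3 = A·v_2 = (0, 144).
v_4 = A·v_3 = (144, 288).

v_4 = (144, 288)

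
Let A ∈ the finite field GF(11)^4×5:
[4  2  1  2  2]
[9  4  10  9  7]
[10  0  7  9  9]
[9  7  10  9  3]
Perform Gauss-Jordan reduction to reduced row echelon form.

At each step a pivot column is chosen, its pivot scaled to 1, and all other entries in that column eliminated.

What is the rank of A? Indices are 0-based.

rank = 4

step 1: normalize row 0 (÷4) = (1, 6, 3, 6, 6)
  row 1: subtract 9×row0 = (0, 5, 5, 10, 8)
  row 2: subtract 10×row0 = (0, 6, 10, 4, 4)
  row 3: subtract 9×row0 = (0, 8, 5, 10, 4)
step 2: normalize row 1 (÷5) = (0, 1, 1, 2, 6)
  row 0: subtract 6×row1 = (1, 0, 8, 5, 3)
  row 2: subtract 6×row1 = (0, 0, 4, 3, 1)
  row 3: subtract 8×row1 = (0, 0, 8, 5, 0)
step 3: normalize row 2 (÷4) = (0, 0, 1, 9, 3)
  row 0: subtract 8×row2 = (1, 0, 0, 10, 1)
  row 1: subtract 1×row2 = (0, 1, 0, 4, 3)
  row 3: subtract 8×row2 = (0, 0, 0, 10, 9)
step 4: normalize row 3 (÷10) = (0, 0, 0, 1, 2)
  row 0: subtract 10×row3 = (1, 0, 0, 0, 3)
  row 1: subtract 4×row3 = (0, 1, 0, 0, 6)
  row 2: subtract 9×row3 = (0, 0, 1, 0, 7)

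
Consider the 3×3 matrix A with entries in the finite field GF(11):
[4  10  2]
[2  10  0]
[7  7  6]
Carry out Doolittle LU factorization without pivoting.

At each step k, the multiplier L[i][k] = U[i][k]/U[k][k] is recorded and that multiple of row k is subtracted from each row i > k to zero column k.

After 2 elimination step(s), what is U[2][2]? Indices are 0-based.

[col 0] pivot 4
  R1 -= 6*R0 → (0, 5, 10)  (L[1][0] := 6)
  R2 -= 10*R0 → (0, 6, 8)  (L[2][0] := 10)
[col 1] pivot 5
  R2 -= 10*R1 → (0, 0, 7)  (L[2][1] := 10)

U[2][2] = 7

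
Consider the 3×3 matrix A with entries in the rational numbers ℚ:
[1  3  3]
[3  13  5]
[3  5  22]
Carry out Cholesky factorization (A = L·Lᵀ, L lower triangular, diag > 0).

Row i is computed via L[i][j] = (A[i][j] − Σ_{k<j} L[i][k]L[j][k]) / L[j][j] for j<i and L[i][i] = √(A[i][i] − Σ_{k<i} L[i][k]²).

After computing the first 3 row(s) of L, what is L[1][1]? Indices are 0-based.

L[1][1] = 2

Step 1: L[0][0] = √(1) = 1.
  L[1][0] = (3) / L[0][0] = 3.
Step 2: L[1][1] = √(4) = 2.
  L[2][0] = (3) / L[0][0] = 3.
  L[2][1] = (-4) / L[1][1] = -2.
Step 3: L[2][2] = √(9) = 3.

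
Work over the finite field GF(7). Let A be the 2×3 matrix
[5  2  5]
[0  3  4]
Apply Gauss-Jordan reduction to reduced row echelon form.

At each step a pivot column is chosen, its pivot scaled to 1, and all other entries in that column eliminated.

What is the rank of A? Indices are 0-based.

rank = 2

[1] R0 /= 5  ⇒  (1, 6, 1)
[2] R1 /= 3  ⇒  (0, 1, 6)
     R0 -= 6·R1  ⇒  (1, 0, 0)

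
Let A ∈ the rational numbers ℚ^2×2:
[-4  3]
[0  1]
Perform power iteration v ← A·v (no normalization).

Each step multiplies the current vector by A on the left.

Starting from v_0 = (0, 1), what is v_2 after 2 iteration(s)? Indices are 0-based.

v_0 = (0, 1).
v_1 = A·v_0 = (3, 1).
v_2 = A·v_1 = (-9, 1).

v_2 = (-9, 1)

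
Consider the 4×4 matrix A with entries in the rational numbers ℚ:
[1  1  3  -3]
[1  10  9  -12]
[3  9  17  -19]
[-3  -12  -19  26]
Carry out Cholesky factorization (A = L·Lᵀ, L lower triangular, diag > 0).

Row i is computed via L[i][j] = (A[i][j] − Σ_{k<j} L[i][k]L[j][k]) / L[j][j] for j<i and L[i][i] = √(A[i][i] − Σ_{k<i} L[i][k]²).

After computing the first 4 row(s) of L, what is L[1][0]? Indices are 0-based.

Step 1: L[0][0] = √(1) = 1.
  L[1][0] = (1) / L[0][0] = 1.
Step 2: L[1][1] = √(9) = 3.
  L[2][0] = (3) / L[0][0] = 3.
  L[2][1] = (6) / L[1][1] = 2.
Step 3: L[2][2] = √(4) = 2.
  L[3][0] = (-3) / L[0][0] = -3.
  L[3][1] = (-9) / L[1][1] = -3.
  L[3][2] = (-4) / L[2][2] = -2.
Step 4: L[3][3] = √(4) = 2.

L[1][0] = 1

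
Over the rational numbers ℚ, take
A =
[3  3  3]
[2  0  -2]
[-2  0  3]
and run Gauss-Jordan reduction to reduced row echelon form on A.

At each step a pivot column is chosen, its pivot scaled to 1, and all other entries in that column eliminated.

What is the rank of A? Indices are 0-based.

step 1: normalize row 0 (÷3) = (1, 1, 1)
  row 1: subtract 2×row0 = (0, -2, -4)
  row 2: subtract -2×row0 = (0, 2, 5)
step 2: normalize row 1 (÷-2) = (0, 1, 2)
  row 0: subtract 1×row1 = (1, 0, -1)
  row 2: subtract 2×row1 = (0, 0, 1)
step 3: normalize row 2 (÷1) = (0, 0, 1)
  row 0: subtract -1×row2 = (1, 0, 0)
  row 1: subtract 2×row2 = (0, 1, 0)

rank = 3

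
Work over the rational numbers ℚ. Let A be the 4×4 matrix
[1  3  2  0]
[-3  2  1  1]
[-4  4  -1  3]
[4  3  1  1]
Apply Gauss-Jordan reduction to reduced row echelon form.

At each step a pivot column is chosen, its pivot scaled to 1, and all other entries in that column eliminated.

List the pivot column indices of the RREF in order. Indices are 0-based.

pivot columns: 0, 1, 2, 3

step 1: normalize row 0 (÷1) = (1, 3, 2, 0)
  row 1: subtract -3×row0 = (0, 11, 7, 1)
  row 2: subtract -4×row0 = (0, 16, 7, 3)
  row 3: subtract 4×row0 = (0, -9, -7, 1)
step 2: normalize row 1 (÷11) = (0, 1, 7/11, 1/11)
  row 0: subtract 3×row1 = (1, 0, 1/11, -3/11)
  row 2: subtract 16×row1 = (0, 0, -35/11, 17/11)
  row 3: subtract -9×row1 = (0, 0, -14/11, 20/11)
step 3: normalize row 2 (÷-35/11) = (0, 0, 1, -17/35)
  row 0: subtract 1/11×row2 = (1, 0, 0, -8/35)
  row 1: subtract 7/11×row2 = (0, 1, 0, 2/5)
  row 3: subtract -14/11×row2 = (0, 0, 0, 6/5)
step 4: normalize row 3 (÷6/5) = (0, 0, 0, 1)
  row 0: subtract -8/35×row3 = (1, 0, 0, 0)
  row 1: subtract 2/5×row3 = (0, 1, 0, 0)
  row 2: subtract -17/35×row3 = (0, 0, 1, 0)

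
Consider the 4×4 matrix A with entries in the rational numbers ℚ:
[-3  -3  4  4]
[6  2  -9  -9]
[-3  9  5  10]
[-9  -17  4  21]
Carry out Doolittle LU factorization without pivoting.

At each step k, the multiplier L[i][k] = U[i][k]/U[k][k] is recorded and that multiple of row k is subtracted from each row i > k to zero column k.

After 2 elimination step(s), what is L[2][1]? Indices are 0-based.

L[2][1] = -3

[col 0] pivot -3
  R1 -= -2*R0 → (0, -4, -1, -1)  (L[1][0] := -2)
  R2 -= 1*R0 → (0, 12, 1, 6)  (L[2][0] := 1)
  R3 -= 3*R0 → (0, -8, -8, 9)  (L[3][0] := 3)
[col 1] pivot -4
  R2 -= -3*R1 → (0, 0, -2, 3)  (L[2][1] := -3)
  R3 -= 2*R1 → (0, 0, -6, 11)  (L[3][1] := 2)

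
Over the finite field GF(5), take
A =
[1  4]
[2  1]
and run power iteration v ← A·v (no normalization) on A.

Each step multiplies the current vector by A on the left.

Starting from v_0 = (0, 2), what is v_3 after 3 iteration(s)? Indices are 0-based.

v_0 = (0, 2).
v_1 = A·v_0 = (3, 2).
v_2 = A·v_1 = (1, 3).
v_3 = A·v_2 = (3, 0).

v_3 = (3, 0)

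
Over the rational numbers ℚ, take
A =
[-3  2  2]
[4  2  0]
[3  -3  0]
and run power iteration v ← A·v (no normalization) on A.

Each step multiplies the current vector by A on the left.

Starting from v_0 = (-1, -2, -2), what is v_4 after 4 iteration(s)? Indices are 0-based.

v_0 = (-1, -2, -2).
v_1 = A·v_0 = (-5, -8, 3).
v_2 = A·v_1 = (5, -36, 9).
v_3 = A·v_2 = (-69, -52, 123).
v_4 = A·v_3 = (349, -380, -51).

v_4 = (349, -380, -51)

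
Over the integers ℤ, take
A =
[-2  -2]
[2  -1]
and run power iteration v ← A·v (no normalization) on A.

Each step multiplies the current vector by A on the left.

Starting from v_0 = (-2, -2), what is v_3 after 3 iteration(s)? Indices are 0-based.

v_3 = (-12, -42)

v_0 = (-2, -2).
v_1 = A·v_0 = (8, -2).
v_2 = A·v_1 = (-12, 18).
v_3 = A·v_2 = (-12, -42).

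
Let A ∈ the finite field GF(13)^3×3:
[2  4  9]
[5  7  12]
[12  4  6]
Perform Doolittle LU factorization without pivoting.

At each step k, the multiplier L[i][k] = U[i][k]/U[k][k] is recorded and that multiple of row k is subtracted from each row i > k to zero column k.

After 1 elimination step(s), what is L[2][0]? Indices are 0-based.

k=0: U[0][0]=2
  eliminate (1,0): mult=9, new row 1: (0, 10, 9); set L[1][0]=9
  eliminate (2,0): mult=6, new row 2: (0, 6, 4); set L[2][0]=6

L[2][0] = 6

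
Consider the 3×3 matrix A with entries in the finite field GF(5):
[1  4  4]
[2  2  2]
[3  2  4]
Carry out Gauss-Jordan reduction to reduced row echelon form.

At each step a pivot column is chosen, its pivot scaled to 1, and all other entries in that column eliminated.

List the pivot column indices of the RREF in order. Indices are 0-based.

pivot columns: 0, 1, 2

pivot(0,0)=1: scale R0 → (1, 4, 4)
  clear (1,0): R1 −= (2)R0 → (0, 4, 4)
  clear (2,0): R2 −= (3)R0 → (0, 0, 2)
pivot(1,1)=4: scale R1 → (0, 1, 1)
  clear (0,1): R0 −= (4)R1 → (1, 0, 0)
pivot(2,2)=2: scale R2 → (0, 0, 1)
  clear (1,2): R1 −= (1)R2 → (0, 1, 0)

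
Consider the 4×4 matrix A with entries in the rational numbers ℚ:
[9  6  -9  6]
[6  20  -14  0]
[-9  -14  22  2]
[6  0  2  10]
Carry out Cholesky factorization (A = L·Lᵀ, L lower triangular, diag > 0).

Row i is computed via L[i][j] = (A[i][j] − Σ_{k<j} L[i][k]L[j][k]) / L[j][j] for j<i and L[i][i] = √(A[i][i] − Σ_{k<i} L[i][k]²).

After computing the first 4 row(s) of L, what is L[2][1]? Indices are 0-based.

Step 1: L[0][0] = √(9) = 3.
  L[1][0] = (6) / L[0][0] = 2.
Step 2: L[1][1] = √(16) = 4.
  L[2][0] = (-9) / L[0][0] = -3.
  L[2][1] = (-8) / L[1][1] = -2.
Step 3: L[2][2] = √(9) = 3.
  L[3][0] = (6) / L[0][0] = 2.
  L[3][1] = (-4) / L[1][1] = -1.
  L[3][2] = (6) / L[2][2] = 2.
Step 4: L[3][3] = √(1) = 1.

L[2][1] = -2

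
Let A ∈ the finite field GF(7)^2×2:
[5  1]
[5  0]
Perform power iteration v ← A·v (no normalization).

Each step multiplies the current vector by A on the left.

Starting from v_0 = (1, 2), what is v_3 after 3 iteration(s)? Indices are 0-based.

v_0 = (1, 2).
v_1 = A·v_0 = (0, 5).
v_2 = A·v_1 = (5, 0).
v_3 = A·v_2 = (4, 4).

v_3 = (4, 4)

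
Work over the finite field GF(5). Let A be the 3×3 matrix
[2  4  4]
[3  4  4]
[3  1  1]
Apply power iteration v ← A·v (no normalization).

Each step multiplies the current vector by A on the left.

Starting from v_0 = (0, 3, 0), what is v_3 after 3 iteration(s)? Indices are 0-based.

v_3 = (1, 0, 4)

v_0 = (0, 3, 0).
v_1 = A·v_0 = (2, 2, 3).
v_2 = A·v_1 = (4, 1, 1).
v_3 = A·v_2 = (1, 0, 4).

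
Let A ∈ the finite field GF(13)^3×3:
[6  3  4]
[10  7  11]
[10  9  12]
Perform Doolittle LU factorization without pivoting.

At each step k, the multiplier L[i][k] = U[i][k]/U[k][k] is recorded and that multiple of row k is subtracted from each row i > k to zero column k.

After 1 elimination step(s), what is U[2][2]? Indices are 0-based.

U[2][2] = 1

Step 1: pivot at (0,0) is 6.
  row1 ← row1 − (6)·row0  ⇒  L[1][0]=6, U row1=(0, 2, 0)
  row2 ← row2 − (6)·row0  ⇒  L[2][0]=6, U row2=(0, 4, 1)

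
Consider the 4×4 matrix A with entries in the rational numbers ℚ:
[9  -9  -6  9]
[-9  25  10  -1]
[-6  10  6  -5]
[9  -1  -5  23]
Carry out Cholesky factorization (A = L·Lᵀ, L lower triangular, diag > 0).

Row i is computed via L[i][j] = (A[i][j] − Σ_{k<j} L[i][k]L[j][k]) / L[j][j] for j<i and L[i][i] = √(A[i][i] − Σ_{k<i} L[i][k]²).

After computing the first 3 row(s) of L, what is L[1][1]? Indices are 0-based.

L[1][1] = 4

Step 1: L[0][0] = √(9) = 3.
  L[1][0] = (-9) / L[0][0] = -3.
Step 2: L[1][1] = √(16) = 4.
  L[2][0] = (-6) / L[0][0] = -2.
  L[2][1] = (4) / L[1][1] = 1.
Step 3: L[2][2] = √(1) = 1.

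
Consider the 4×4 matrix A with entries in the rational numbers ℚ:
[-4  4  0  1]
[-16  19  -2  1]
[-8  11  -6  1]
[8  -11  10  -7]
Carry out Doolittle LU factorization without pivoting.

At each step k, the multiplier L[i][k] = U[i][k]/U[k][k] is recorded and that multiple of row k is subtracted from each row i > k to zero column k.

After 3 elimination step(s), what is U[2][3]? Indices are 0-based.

U[2][3] = 2

Step 1: pivot at (0,0) is -4.
  row1 ← row1 − (4)·row0  ⇒  L[1][0]=4, U row1=(0, 3, -2, -3)
  row2 ← row2 − (2)·row0  ⇒  L[2][0]=2, U row2=(0, 3, -6, -1)
  row3 ← row3 − (-2)·row0  ⇒  L[3][0]=-2, U row3=(0, -3, 10, -5)
Step 2: pivot at (1,1) is 3.
  row2 ← row2 − (1)·row1  ⇒  L[2][1]=1, U row2=(0, 0, -4, 2)
  row3 ← row3 − (-1)·row1  ⇒  L[3][1]=-1, U row3=(0, 0, 8, -8)
Step 3: pivot at (2,2) is -4.
  row3 ← row3 − (-2)·row2  ⇒  L[3][2]=-2, U row3=(0, 0, 0, -4)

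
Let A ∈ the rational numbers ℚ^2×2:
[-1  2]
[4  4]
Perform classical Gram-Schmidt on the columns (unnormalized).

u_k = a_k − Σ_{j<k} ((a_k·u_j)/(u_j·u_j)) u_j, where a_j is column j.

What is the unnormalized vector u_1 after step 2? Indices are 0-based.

u_1 = (48/17, 12/17)

Step 1: u_0 = a_0 = (-1, 4).
Step 2: u_1 = a_1 − (14/17)·u_0 = (48/17, 12/17).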